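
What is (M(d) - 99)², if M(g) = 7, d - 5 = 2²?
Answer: 8464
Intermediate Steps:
d = 9 (d = 5 + 2² = 5 + 4 = 9)
(M(d) - 99)² = (7 - 99)² = (-92)² = 8464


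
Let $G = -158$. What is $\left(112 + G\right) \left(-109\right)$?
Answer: $5014$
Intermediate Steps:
$\left(112 + G\right) \left(-109\right) = \left(112 - 158\right) \left(-109\right) = \left(-46\right) \left(-109\right) = 5014$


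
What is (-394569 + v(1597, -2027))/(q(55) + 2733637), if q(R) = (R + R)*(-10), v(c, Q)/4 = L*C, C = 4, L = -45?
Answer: -395289/2732537 ≈ -0.14466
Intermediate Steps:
v(c, Q) = -720 (v(c, Q) = 4*(-45*4) = 4*(-180) = -720)
q(R) = -20*R (q(R) = (2*R)*(-10) = -20*R)
(-394569 + v(1597, -2027))/(q(55) + 2733637) = (-394569 - 720)/(-20*55 + 2733637) = -395289/(-1100 + 2733637) = -395289/2732537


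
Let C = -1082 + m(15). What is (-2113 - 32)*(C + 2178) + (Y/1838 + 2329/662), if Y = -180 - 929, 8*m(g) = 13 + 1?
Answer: -2865059866811/1216756 ≈ -2.3547e+6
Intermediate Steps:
m(g) = 7/4 (m(g) = (13 + 1)/8 = (1/8)*14 = 7/4)
Y = -1109
C = -4321/4 (C = -1082 + 7/4 = -4321/4 ≈ -1080.3)
(-2113 - 32)*(C + 2178) + (Y/1838 + 2329/662) = (-2113 - 32)*(-4321/4 + 2178) + (-1109/1838 + 2329/662) = -2145*4391/4 + (-1109*1/1838 + 2329*(1/662)) = -9418695/4 + (-1109/1838 + 2329/662) = -9418695/4 + 886636/304189 = -2865059866811/1216756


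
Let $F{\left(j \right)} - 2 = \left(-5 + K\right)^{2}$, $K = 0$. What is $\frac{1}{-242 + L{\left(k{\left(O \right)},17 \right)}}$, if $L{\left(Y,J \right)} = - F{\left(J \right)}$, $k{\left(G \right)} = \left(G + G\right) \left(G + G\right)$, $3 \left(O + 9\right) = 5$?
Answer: $- \frac{1}{269} \approx -0.0037175$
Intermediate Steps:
$O = - \frac{22}{3}$ ($O = -9 + \frac{1}{3} \cdot 5 = -9 + \frac{5}{3} = - \frac{22}{3} \approx -7.3333$)
$F{\left(j \right)} = 27$ ($F{\left(j \right)} = 2 + \left(-5 + 0\right)^{2} = 2 + \left(-5\right)^{2} = 2 + 25 = 27$)
$k{\left(G \right)} = 4 G^{2}$ ($k{\left(G \right)} = 2 G 2 G = 4 G^{2}$)
$L{\left(Y,J \right)} = -27$ ($L{\left(Y,J \right)} = \left(-1\right) 27 = -27$)
$\frac{1}{-242 + L{\left(k{\left(O \right)},17 \right)}} = \frac{1}{-242 - 27} = \frac{1}{-269} = - \frac{1}{269}$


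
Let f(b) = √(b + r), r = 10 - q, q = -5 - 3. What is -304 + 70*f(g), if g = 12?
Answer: -304 + 70*√30 ≈ 79.406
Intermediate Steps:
q = -8
r = 18 (r = 10 - 1*(-8) = 10 + 8 = 18)
f(b) = √(18 + b) (f(b) = √(b + 18) = √(18 + b))
-304 + 70*f(g) = -304 + 70*√(18 + 12) = -304 + 70*√30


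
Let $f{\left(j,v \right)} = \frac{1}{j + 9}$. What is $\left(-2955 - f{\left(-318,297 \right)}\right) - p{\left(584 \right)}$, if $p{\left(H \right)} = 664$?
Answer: $- \frac{1118270}{309} \approx -3619.0$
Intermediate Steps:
$f{\left(j,v \right)} = \frac{1}{9 + j}$
$\left(-2955 - f{\left(-318,297 \right)}\right) - p{\left(584 \right)} = \left(-2955 - \frac{1}{9 - 318}\right) - 664 = \left(-2955 - \frac{1}{-309}\right) - 664 = \left(-2955 - - \frac{1}{309}\right) - 664 = \left(-2955 + \frac{1}{309}\right) - 664 = - \frac{913094}{309} - 664 = - \frac{1118270}{309}$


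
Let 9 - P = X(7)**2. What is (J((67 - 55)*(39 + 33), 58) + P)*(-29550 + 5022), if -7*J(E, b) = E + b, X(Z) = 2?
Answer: 3108048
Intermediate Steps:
J(E, b) = -E/7 - b/7 (J(E, b) = -(E + b)/7 = -E/7 - b/7)
P = 5 (P = 9 - 1*2**2 = 9 - 1*4 = 9 - 4 = 5)
(J((67 - 55)*(39 + 33), 58) + P)*(-29550 + 5022) = ((-(67 - 55)*(39 + 33)/7 - 1/7*58) + 5)*(-29550 + 5022) = ((-12*72/7 - 58/7) + 5)*(-24528) = ((-1/7*864 - 58/7) + 5)*(-24528) = ((-864/7 - 58/7) + 5)*(-24528) = (-922/7 + 5)*(-24528) = -887/7*(-24528) = 3108048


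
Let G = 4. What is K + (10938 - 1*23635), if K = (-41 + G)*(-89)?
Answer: -9404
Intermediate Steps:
K = 3293 (K = (-41 + 4)*(-89) = -37*(-89) = 3293)
K + (10938 - 1*23635) = 3293 + (10938 - 1*23635) = 3293 + (10938 - 23635) = 3293 - 12697 = -9404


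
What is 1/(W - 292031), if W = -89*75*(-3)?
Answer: -1/272006 ≈ -3.6764e-6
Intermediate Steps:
W = 20025 (W = -6675*(-3) = 20025)
1/(W - 292031) = 1/(20025 - 292031) = 1/(-272006) = -1/272006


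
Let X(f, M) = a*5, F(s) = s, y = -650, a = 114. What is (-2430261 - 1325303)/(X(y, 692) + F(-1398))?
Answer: 938891/207 ≈ 4535.7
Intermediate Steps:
X(f, M) = 570 (X(f, M) = 114*5 = 570)
(-2430261 - 1325303)/(X(y, 692) + F(-1398)) = (-2430261 - 1325303)/(570 - 1398) = -3755564/(-828) = -3755564*(-1/828) = 938891/207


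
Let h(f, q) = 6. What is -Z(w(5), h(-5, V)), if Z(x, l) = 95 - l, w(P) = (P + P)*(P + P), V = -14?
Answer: -89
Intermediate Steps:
w(P) = 4*P**2 (w(P) = (2*P)*(2*P) = 4*P**2)
-Z(w(5), h(-5, V)) = -(95 - 1*6) = -(95 - 6) = -1*89 = -89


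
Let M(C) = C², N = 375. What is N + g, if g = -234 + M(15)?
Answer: 366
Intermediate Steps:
g = -9 (g = -234 + 15² = -234 + 225 = -9)
N + g = 375 - 9 = 366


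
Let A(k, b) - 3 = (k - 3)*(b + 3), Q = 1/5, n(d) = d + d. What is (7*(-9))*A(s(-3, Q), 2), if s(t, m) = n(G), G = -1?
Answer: 1386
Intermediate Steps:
n(d) = 2*d
Q = 1/5 ≈ 0.20000
s(t, m) = -2 (s(t, m) = 2*(-1) = -2)
A(k, b) = 3 + (-3 + k)*(3 + b) (A(k, b) = 3 + (k - 3)*(b + 3) = 3 + (-3 + k)*(3 + b))
(7*(-9))*A(s(-3, Q), 2) = (7*(-9))*(-6 - 3*2 + 3*(-2) + 2*(-2)) = -63*(-6 - 6 - 6 - 4) = -63*(-22) = 1386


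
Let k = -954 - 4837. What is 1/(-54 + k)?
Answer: -1/5845 ≈ -0.00017109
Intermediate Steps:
k = -5791
1/(-54 + k) = 1/(-54 - 5791) = 1/(-5845) = -1/5845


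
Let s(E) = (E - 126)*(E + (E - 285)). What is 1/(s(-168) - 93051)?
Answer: 1/89523 ≈ 1.1170e-5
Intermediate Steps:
s(E) = (-285 + 2*E)*(-126 + E) (s(E) = (-126 + E)*(E + (-285 + E)) = (-126 + E)*(-285 + 2*E) = (-285 + 2*E)*(-126 + E))
1/(s(-168) - 93051) = 1/((35910 - 537*(-168) + 2*(-168)²) - 93051) = 1/((35910 + 90216 + 2*28224) - 93051) = 1/((35910 + 90216 + 56448) - 93051) = 1/(182574 - 93051) = 1/89523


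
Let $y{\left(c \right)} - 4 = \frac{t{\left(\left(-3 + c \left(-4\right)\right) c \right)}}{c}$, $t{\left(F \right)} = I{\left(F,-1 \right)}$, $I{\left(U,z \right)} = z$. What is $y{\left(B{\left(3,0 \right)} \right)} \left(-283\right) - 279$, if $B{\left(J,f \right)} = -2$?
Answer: $- \frac{3105}{2} \approx -1552.5$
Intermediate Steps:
$t{\left(F \right)} = -1$
$y{\left(c \right)} = 4 - \frac{1}{c}$
$y{\left(B{\left(3,0 \right)} \right)} \left(-283\right) - 279 = \left(4 - \frac{1}{-2}\right) \left(-283\right) - 279 = \left(4 - - \frac{1}{2}\right) \left(-283\right) - 279 = \left(4 + \frac{1}{2}\right) \left(-283\right) - 279 = \frac{9}{2} \left(-283\right) - 279 = - \frac{2547}{2} - 279 = - \frac{3105}{2}$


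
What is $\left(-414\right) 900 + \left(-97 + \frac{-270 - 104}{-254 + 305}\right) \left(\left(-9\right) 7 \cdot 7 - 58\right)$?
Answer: $- \frac{961613}{3} \approx -3.2054 \cdot 10^{5}$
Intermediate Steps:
$\left(-414\right) 900 + \left(-97 + \frac{-270 - 104}{-254 + 305}\right) \left(\left(-9\right) 7 \cdot 7 - 58\right) = -372600 + \left(-97 - \frac{374}{51}\right) \left(\left(-63\right) 7 - 58\right) = -372600 + \left(-97 - \frac{22}{3}\right) \left(-441 - 58\right) = -372600 + \left(-97 - \frac{22}{3}\right) \left(-499\right) = -372600 - - \frac{156187}{3} = -372600 + \frac{156187}{3} = - \frac{961613}{3}$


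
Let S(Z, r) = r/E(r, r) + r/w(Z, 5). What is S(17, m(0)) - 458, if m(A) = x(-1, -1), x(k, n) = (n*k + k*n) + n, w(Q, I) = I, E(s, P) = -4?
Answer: -9161/20 ≈ -458.05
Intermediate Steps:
x(k, n) = n + 2*k*n (x(k, n) = (k*n + k*n) + n = 2*k*n + n = n + 2*k*n)
m(A) = 1 (m(A) = -(1 + 2*(-1)) = -(1 - 2) = -1*(-1) = 1)
S(Z, r) = -r/20 (S(Z, r) = r/(-4) + r/5 = r*(-1/4) + r*(1/5) = -r/4 + r/5 = -r/20)
S(17, m(0)) - 458 = -1/20*1 - 458 = -1/20 - 458 = -9161/20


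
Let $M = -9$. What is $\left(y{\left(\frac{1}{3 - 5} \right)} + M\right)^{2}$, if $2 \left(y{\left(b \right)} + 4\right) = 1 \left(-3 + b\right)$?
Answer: $\frac{3481}{16} \approx 217.56$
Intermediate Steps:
$y{\left(b \right)} = - \frac{11}{2} + \frac{b}{2}$ ($y{\left(b \right)} = -4 + \frac{1 \left(-3 + b\right)}{2} = -4 + \frac{-3 + b}{2} = -4 + \left(- \frac{3}{2} + \frac{b}{2}\right) = - \frac{11}{2} + \frac{b}{2}$)
$\left(y{\left(\frac{1}{3 - 5} \right)} + M\right)^{2} = \left(\left(- \frac{11}{2} + \frac{1}{2 \left(3 - 5\right)}\right) - 9\right)^{2} = \left(\left(- \frac{11}{2} + \frac{1}{2 \left(-2\right)}\right) - 9\right)^{2} = \left(\left(- \frac{11}{2} + \frac{1}{2} \left(- \frac{1}{2}\right)\right) - 9\right)^{2} = \left(\left(- \frac{11}{2} - \frac{1}{4}\right) - 9\right)^{2} = \left(- \frac{23}{4} - 9\right)^{2} = \left(- \frac{59}{4}\right)^{2} = \frac{3481}{16}$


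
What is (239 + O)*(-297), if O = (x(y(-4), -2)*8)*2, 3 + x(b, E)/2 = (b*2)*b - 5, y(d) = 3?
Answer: -166023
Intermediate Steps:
x(b, E) = -16 + 4*b² (x(b, E) = -6 + 2*((b*2)*b - 5) = -6 + 2*((2*b)*b - 5) = -6 + 2*(2*b² - 5) = -6 + 2*(-5 + 2*b²) = -6 + (-10 + 4*b²) = -16 + 4*b²)
O = 320 (O = ((-16 + 4*3²)*8)*2 = ((-16 + 4*9)*8)*2 = ((-16 + 36)*8)*2 = (20*8)*2 = 160*2 = 320)
(239 + O)*(-297) = (239 + 320)*(-297) = 559*(-297) = -166023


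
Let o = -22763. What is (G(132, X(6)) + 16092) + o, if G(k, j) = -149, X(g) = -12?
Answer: -6820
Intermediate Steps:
(G(132, X(6)) + 16092) + o = (-149 + 16092) - 22763 = 15943 - 22763 = -6820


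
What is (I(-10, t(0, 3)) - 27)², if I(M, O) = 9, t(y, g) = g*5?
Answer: 324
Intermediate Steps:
t(y, g) = 5*g
(I(-10, t(0, 3)) - 27)² = (9 - 27)² = (-18)² = 324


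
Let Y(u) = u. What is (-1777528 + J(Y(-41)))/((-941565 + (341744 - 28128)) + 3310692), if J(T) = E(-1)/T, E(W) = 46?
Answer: -10411242/15713209 ≈ -0.66258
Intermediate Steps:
J(T) = 46/T
(-1777528 + J(Y(-41)))/((-941565 + (341744 - 28128)) + 3310692) = (-1777528 + 46/(-41))/((-941565 + (341744 - 28128)) + 3310692) = (-1777528 + 46*(-1/41))/((-941565 + 313616) + 3310692) = (-1777528 - 46/41)/(-627949 + 3310692) = -72878694/41/2682743 = -72878694/41*1/2682743 = -10411242/15713209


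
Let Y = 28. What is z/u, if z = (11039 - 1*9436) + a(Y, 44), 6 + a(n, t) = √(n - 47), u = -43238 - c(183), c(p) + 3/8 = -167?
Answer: -12776/344565 - 8*I*√19/344565 ≈ -0.037079 - 0.0001012*I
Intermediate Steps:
c(p) = -1339/8 (c(p) = -3/8 - 167 = -1339/8)
u = -344565/8 (u = -43238 - 1*(-1339/8) = -43238 + 1339/8 = -344565/8 ≈ -43071.)
a(n, t) = -6 + √(-47 + n) (a(n, t) = -6 + √(n - 47) = -6 + √(-47 + n))
z = 1597 + I*√19 (z = (11039 - 1*9436) + (-6 + √(-47 + 28)) = (11039 - 9436) + (-6 + √(-19)) = 1603 + (-6 + I*√19) = 1597 + I*√19 ≈ 1597.0 + 4.3589*I)
z/u = (1597 + I*√19)/(-344565/8) = (1597 + I*√19)*(-8/344565) = -12776/344565 - 8*I*√19/344565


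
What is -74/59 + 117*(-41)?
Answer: -283097/59 ≈ -4798.3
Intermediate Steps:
-74/59 + 117*(-41) = -74*1/59 - 4797 = -74/59 - 4797 = -283097/59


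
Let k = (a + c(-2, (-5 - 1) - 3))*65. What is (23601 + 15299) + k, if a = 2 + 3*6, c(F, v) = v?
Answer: 39615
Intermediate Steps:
a = 20 (a = 2 + 18 = 20)
k = 715 (k = (20 + ((-5 - 1) - 3))*65 = (20 + (-6 - 3))*65 = (20 - 9)*65 = 11*65 = 715)
(23601 + 15299) + k = (23601 + 15299) + 715 = 38900 + 715 = 39615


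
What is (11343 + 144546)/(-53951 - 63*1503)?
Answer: -155889/148640 ≈ -1.0488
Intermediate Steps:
(11343 + 144546)/(-53951 - 63*1503) = 155889/(-53951 - 94689) = 155889/(-148640) = 155889*(-1/148640) = -155889/148640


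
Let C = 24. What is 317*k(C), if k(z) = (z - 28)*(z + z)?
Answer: -60864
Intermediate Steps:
k(z) = 2*z*(-28 + z) (k(z) = (-28 + z)*(2*z) = 2*z*(-28 + z))
317*k(C) = 317*(2*24*(-28 + 24)) = 317*(2*24*(-4)) = 317*(-192) = -60864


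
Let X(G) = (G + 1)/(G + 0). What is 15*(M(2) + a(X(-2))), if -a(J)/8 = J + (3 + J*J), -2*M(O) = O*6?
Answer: -540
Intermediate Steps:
X(G) = (1 + G)/G
M(O) = -3*O (M(O) = -O*6/2 = -3*O)
a(J) = -24 - 8*J - 8*J**2 (a(J) = -8*(J + (3 + J*J)) = -8*(J + (3 + J**2)) = -8*(3 + J + J**2) = -24 - 8*J - 8*J**2)
15*(M(2) + a(X(-2))) = 15*(-3*2 + (-24 - 8*(1 - 2)/(-2) - 8*(1 - 2)**2/4)) = 15*(-6 + (-24 - (-4)*(-1) - 8*(-1/2*(-1))**2)) = 15*(-6 + (-24 - 8*1/2 - 8*(1/2)**2)) = 15*(-6 + (-24 - 4 - 8*1/4)) = 15*(-6 + (-24 - 4 - 2)) = 15*(-6 - 30) = 15*(-36) = -540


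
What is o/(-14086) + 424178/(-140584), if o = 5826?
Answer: -1698503423/495066556 ≈ -3.4309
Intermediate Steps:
o/(-14086) + 424178/(-140584) = 5826/(-14086) + 424178/(-140584) = 5826*(-1/14086) + 424178*(-1/140584) = -2913/7043 - 212089/70292 = -1698503423/495066556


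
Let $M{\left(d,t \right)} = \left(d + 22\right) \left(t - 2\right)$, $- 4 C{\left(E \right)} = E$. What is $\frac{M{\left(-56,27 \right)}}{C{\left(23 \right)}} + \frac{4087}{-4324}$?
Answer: $\frac{635113}{4324} \approx 146.88$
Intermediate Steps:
$C{\left(E \right)} = - \frac{E}{4}$
$M{\left(d,t \right)} = \left(-2 + t\right) \left(22 + d\right)$ ($M{\left(d,t \right)} = \left(22 + d\right) \left(-2 + t\right) = \left(-2 + t\right) \left(22 + d\right)$)
$\frac{M{\left(-56,27 \right)}}{C{\left(23 \right)}} + \frac{4087}{-4324} = \frac{-44 - -112 + 22 \cdot 27 - 1512}{\left(- \frac{1}{4}\right) 23} + \frac{4087}{-4324} = \frac{-44 + 112 + 594 - 1512}{- \frac{23}{4}} + 4087 \left(- \frac{1}{4324}\right) = \left(-850\right) \left(- \frac{4}{23}\right) - \frac{4087}{4324} = \frac{3400}{23} - \frac{4087}{4324} = \frac{635113}{4324}$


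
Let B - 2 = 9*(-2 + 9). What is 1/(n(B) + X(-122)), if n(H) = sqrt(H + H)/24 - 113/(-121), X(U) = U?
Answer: -510488352/61801890223 - 175692*sqrt(130)/61801890223 ≈ -0.0082925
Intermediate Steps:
B = 65 (B = 2 + 9*(-2 + 9) = 2 + 9*7 = 2 + 63 = 65)
n(H) = 113/121 + sqrt(2)*sqrt(H)/24 (n(H) = sqrt(2*H)*(1/24) - 113*(-1/121) = (sqrt(2)*sqrt(H))*(1/24) + 113/121 = sqrt(2)*sqrt(H)/24 + 113/121 = 113/121 + sqrt(2)*sqrt(H)/24)
1/(n(B) + X(-122)) = 1/((113/121 + sqrt(2)*sqrt(65)/24) - 122) = 1/((113/121 + sqrt(130)/24) - 122) = 1/(-14649/121 + sqrt(130)/24)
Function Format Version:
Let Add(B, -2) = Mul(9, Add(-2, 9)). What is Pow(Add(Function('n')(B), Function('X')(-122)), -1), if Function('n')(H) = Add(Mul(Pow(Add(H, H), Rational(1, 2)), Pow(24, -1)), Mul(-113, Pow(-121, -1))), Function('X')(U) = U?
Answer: Add(Rational(-510488352, 61801890223), Mul(Rational(-175692, 61801890223), Pow(130, Rational(1, 2)))) ≈ -0.0082925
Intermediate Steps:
B = 65 (B = Add(2, Mul(9, Add(-2, 9))) = Add(2, Mul(9, 7)) = Add(2, 63) = 65)
Function('n')(H) = Add(Rational(113, 121), Mul(Rational(1, 24), Pow(2, Rational(1, 2)), Pow(H, Rational(1, 2)))) (Function('n')(H) = Add(Mul(Pow(Mul(2, H), Rational(1, 2)), Rational(1, 24)), Mul(-113, Rational(-1, 121))) = Add(Mul(Mul(Pow(2, Rational(1, 2)), Pow(H, Rational(1, 2))), Rational(1, 24)), Rational(113, 121)) = Add(Mul(Rational(1, 24), Pow(2, Rational(1, 2)), Pow(H, Rational(1, 2))), Rational(113, 121)) = Add(Rational(113, 121), Mul(Rational(1, 24), Pow(2, Rational(1, 2)), Pow(H, Rational(1, 2)))))
Pow(Add(Function('n')(B), Function('X')(-122)), -1) = Pow(Add(Add(Rational(113, 121), Mul(Rational(1, 24), Pow(2, Rational(1, 2)), Pow(65, Rational(1, 2)))), -122), -1) = Pow(Add(Add(Rational(113, 121), Mul(Rational(1, 24), Pow(130, Rational(1, 2)))), -122), -1) = Pow(Add(Rational(-14649, 121), Mul(Rational(1, 24), Pow(130, Rational(1, 2)))), -1)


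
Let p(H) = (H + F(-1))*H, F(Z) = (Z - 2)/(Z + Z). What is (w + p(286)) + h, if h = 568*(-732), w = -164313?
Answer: -497864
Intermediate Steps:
F(Z) = (-2 + Z)/(2*Z) (F(Z) = (-2 + Z)/((2*Z)) = (-2 + Z)*(1/(2*Z)) = (-2 + Z)/(2*Z))
p(H) = H*(3/2 + H) (p(H) = (H + (½)*(-2 - 1)/(-1))*H = (H + (½)*(-1)*(-3))*H = (H + 3/2)*H = (3/2 + H)*H = H*(3/2 + H))
h = -415776
(w + p(286)) + h = (-164313 + (½)*286*(3 + 2*286)) - 415776 = (-164313 + (½)*286*(3 + 572)) - 415776 = (-164313 + (½)*286*575) - 415776 = (-164313 + 82225) - 415776 = -82088 - 415776 = -497864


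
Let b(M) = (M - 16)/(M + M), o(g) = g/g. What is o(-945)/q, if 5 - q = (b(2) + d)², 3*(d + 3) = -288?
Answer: -4/42005 ≈ -9.5227e-5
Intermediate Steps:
o(g) = 1
b(M) = (-16 + M)/(2*M) (b(M) = (-16 + M)/((2*M)) = (-16 + M)*(1/(2*M)) = (-16 + M)/(2*M))
d = -99 (d = -3 + (⅓)*(-288) = -3 - 96 = -99)
q = -42005/4 (q = 5 - ((½)*(-16 + 2)/2 - 99)² = 5 - ((½)*(½)*(-14) - 99)² = 5 - (-7/2 - 99)² = 5 - (-205/2)² = 5 - 1*42025/4 = 5 - 42025/4 = -42005/4 ≈ -10501.)
o(-945)/q = 1/(-42005/4) = 1*(-4/42005) = -4/42005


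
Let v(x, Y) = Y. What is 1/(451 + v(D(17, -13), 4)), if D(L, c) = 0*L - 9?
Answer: 1/455 ≈ 0.0021978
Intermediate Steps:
D(L, c) = -9 (D(L, c) = 0 - 9 = -9)
1/(451 + v(D(17, -13), 4)) = 1/(451 + 4) = 1/455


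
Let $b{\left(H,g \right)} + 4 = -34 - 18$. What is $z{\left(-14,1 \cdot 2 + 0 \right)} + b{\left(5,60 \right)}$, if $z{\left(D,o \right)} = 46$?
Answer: $-10$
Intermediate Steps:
$b{\left(H,g \right)} = -56$ ($b{\left(H,g \right)} = -4 - 52 = -56$)
$z{\left(-14,1 \cdot 2 + 0 \right)} + b{\left(5,60 \right)} = 46 - 56 = -10$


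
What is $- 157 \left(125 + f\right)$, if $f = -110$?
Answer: $-2355$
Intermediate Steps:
$- 157 \left(125 + f\right) = - 157 \left(125 - 110\right) = \left(-157\right) 15 = -2355$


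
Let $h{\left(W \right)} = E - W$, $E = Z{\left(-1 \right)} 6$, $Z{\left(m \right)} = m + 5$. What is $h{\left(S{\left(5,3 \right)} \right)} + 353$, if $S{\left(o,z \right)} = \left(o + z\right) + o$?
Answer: $364$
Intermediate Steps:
$Z{\left(m \right)} = 5 + m$
$E = 24$ ($E = \left(5 - 1\right) 6 = 4 \cdot 6 = 24$)
$S{\left(o,z \right)} = z + 2 o$
$h{\left(W \right)} = 24 - W$
$h{\left(S{\left(5,3 \right)} \right)} + 353 = \left(24 - \left(3 + 2 \cdot 5\right)\right) + 353 = \left(24 - \left(3 + 10\right)\right) + 353 = \left(24 - 13\right) + 353 = 11 + 353 = 364$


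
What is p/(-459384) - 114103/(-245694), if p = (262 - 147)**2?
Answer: 8194631567/18811315416 ≈ 0.43562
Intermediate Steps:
p = 13225 (p = 115**2 = 13225)
p/(-459384) - 114103/(-245694) = 13225/(-459384) - 114103/(-245694) = 13225*(-1/459384) - 114103*(-1/245694) = -13225/459384 + 114103/245694 = 8194631567/18811315416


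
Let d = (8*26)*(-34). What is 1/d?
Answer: -1/7072 ≈ -0.00014140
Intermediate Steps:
d = -7072 (d = 208*(-34) = -7072)
1/d = 1/(-7072) = -1/7072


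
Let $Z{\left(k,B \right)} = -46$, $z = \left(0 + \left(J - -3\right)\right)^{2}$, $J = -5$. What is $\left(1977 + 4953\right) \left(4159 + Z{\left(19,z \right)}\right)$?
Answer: $28503090$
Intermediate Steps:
$z = 4$ ($z = \left(0 - 2\right)^{2} = \left(-2\right)^{2} = 4$)
$\left(1977 + 4953\right) \left(4159 + Z{\left(19,z \right)}\right) = \left(1977 + 4953\right) \left(4159 - 46\right) = 6930 \cdot 4113 = 28503090$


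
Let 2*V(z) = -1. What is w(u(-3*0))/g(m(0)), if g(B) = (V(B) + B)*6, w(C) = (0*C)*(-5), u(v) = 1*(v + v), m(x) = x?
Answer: 0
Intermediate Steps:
V(z) = -1/2 (V(z) = (1/2)*(-1) = -1/2)
u(v) = 2*v (u(v) = 1*(2*v) = 2*v)
w(C) = 0 (w(C) = 0*(-5) = 0)
g(B) = -3 + 6*B (g(B) = (-1/2 + B)*6 = -3 + 6*B)
w(u(-3*0))/g(m(0)) = 0/(-3 + 6*0) = 0/(-3 + 0) = 0/(-3) = 0*(-1/3) = 0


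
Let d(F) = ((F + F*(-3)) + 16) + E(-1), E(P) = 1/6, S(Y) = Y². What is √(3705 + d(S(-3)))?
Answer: √133314/6 ≈ 60.854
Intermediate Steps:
E(P) = ⅙
d(F) = 97/6 - 2*F (d(F) = ((F + F*(-3)) + 16) + ⅙ = ((F - 3*F) + 16) + ⅙ = (-2*F + 16) + ⅙ = (16 - 2*F) + ⅙ = 97/6 - 2*F)
√(3705 + d(S(-3))) = √(3705 + (97/6 - 2*(-3)²)) = √(3705 + (97/6 - 2*9)) = √(3705 + (97/6 - 18)) = √(3705 - 11/6) = √(22219/6) = √133314/6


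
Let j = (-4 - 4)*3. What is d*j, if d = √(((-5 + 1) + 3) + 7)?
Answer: -24*√6 ≈ -58.788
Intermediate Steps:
j = -24 (j = -8*3 = -24)
d = √6 (d = √((-4 + 3) + 7) = √(-1 + 7) = √6 ≈ 2.4495)
d*j = √6*(-24) = -24*√6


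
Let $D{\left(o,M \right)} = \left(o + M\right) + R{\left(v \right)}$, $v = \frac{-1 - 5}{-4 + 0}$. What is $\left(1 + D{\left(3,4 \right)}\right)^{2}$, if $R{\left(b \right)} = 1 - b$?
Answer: $\frac{225}{4} \approx 56.25$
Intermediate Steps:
$v = \frac{3}{2}$ ($v = - \frac{6}{-4} = \left(-6\right) \left(- \frac{1}{4}\right) = \frac{3}{2} \approx 1.5$)
$D{\left(o,M \right)} = - \frac{1}{2} + M + o$ ($D{\left(o,M \right)} = \left(o + M\right) + \left(1 - \frac{3}{2}\right) = \left(M + o\right) + \left(1 - \frac{3}{2}\right) = \left(M + o\right) - \frac{1}{2} = - \frac{1}{2} + M + o$)
$\left(1 + D{\left(3,4 \right)}\right)^{2} = \left(1 + \left(- \frac{1}{2} + 4 + 3\right)\right)^{2} = \left(1 + \frac{13}{2}\right)^{2} = \left(\frac{15}{2}\right)^{2} = \frac{225}{4}$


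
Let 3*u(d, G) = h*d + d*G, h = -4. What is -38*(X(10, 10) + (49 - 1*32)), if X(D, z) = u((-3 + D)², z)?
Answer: -4370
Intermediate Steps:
u(d, G) = -4*d/3 + G*d/3 (u(d, G) = (-4*d + d*G)/3 = (-4*d + G*d)/3 = -4*d/3 + G*d/3)
X(D, z) = (-3 + D)²*(-4 + z)/3
-38*(X(10, 10) + (49 - 1*32)) = -38*((-3 + 10)²*(-4 + 10)/3 + (49 - 1*32)) = -38*((⅓)*7²*6 + (49 - 32)) = -38*((⅓)*49*6 + 17) = -38*(98 + 17) = -38*115 = -4370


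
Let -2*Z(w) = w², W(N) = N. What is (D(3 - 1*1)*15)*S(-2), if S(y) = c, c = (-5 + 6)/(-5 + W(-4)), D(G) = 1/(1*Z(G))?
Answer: ⅚ ≈ 0.83333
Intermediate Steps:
Z(w) = -w²/2
D(G) = -2/G² (D(G) = 1/(1*((-G²/2))) = 1*(-2/G²) = -2/G²)
c = -⅑ (c = (-5 + 6)/(-5 - 4) = 1/(-9) = 1*(-⅑) = -⅑ ≈ -0.11111)
S(y) = -⅑
(D(3 - 1*1)*15)*S(-2) = (-2/(3 - 1*1)²*15)*(-⅑) = (-2/(3 - 1)²*15)*(-⅑) = (-2/2²*15)*(-⅑) = (-2*¼*15)*(-⅑) = -½*15*(-⅑) = -15/2*(-⅑) = ⅚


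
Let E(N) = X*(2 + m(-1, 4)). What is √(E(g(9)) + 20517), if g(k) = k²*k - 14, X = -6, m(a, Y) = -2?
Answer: √20517 ≈ 143.24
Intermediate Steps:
g(k) = -14 + k³ (g(k) = k³ - 14 = -14 + k³)
E(N) = 0 (E(N) = -6*(2 - 2) = -6*0 = 0)
√(E(g(9)) + 20517) = √(0 + 20517) = √20517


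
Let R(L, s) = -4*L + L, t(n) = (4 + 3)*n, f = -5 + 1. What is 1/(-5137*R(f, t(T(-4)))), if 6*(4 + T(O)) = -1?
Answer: -1/61644 ≈ -1.6222e-5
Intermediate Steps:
f = -4
T(O) = -25/6 (T(O) = -4 + (1/6)*(-1) = -4 - 1/6 = -25/6)
t(n) = 7*n
R(L, s) = -3*L
1/(-5137*R(f, t(T(-4)))) = 1/(-(-15411)*(-4)) = 1/(-5137*12) = 1/(-61644) = -1/61644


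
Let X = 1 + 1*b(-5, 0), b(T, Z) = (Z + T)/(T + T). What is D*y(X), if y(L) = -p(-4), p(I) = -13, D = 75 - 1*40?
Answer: 455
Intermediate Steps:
D = 35 (D = 75 - 40 = 35)
b(T, Z) = (T + Z)/(2*T) (b(T, Z) = (T + Z)/((2*T)) = (T + Z)*(1/(2*T)) = (T + Z)/(2*T))
X = 3/2 (X = 1 + 1*((½)*(-5 + 0)/(-5)) = 1 + 1*((½)*(-⅕)*(-5)) = 1 + 1*(½) = 1 + ½ = 3/2 ≈ 1.5000)
y(L) = 13 (y(L) = -1*(-13) = 13)
D*y(X) = 35*13 = 455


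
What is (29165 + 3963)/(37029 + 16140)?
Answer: 33128/53169 ≈ 0.62307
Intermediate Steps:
(29165 + 3963)/(37029 + 16140) = 33128/53169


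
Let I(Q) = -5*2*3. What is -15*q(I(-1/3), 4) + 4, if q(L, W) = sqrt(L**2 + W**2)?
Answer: 4 - 30*sqrt(229) ≈ -449.98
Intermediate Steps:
I(Q) = -30 (I(Q) = -10*3 = -30)
-15*q(I(-1/3), 4) + 4 = -15*sqrt((-30)**2 + 4**2) + 4 = -15*sqrt(900 + 16) + 4 = -30*sqrt(229) + 4 = 4 - 30*sqrt(229)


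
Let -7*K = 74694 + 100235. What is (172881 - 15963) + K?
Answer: 923497/7 ≈ 1.3193e+5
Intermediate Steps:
K = -174929/7 (K = -(74694 + 100235)/7 = -1/7*174929 = -174929/7 ≈ -24990.)
(172881 - 15963) + K = (172881 - 15963) - 174929/7 = 156918 - 174929/7 = 923497/7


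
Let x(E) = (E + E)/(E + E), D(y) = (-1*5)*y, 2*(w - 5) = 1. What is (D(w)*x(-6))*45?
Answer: -2475/2 ≈ -1237.5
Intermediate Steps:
w = 11/2 (w = 5 + (½)*1 = 5 + ½ = 11/2 ≈ 5.5000)
D(y) = -5*y
x(E) = 1 (x(E) = (2*E)/((2*E)) = (2*E)*(1/(2*E)) = 1)
(D(w)*x(-6))*45 = (-5*11/2*1)*45 = -55/2*1*45 = -55/2*45 = -2475/2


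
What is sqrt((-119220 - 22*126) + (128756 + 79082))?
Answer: sqrt(85846) ≈ 293.00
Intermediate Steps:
sqrt((-119220 - 22*126) + (128756 + 79082)) = sqrt((-119220 - 1*2772) + 207838) = sqrt((-119220 - 2772) + 207838) = sqrt(-121992 + 207838) = sqrt(85846)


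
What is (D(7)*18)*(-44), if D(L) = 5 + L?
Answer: -9504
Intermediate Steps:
(D(7)*18)*(-44) = ((5 + 7)*18)*(-44) = (12*18)*(-44) = 216*(-44) = -9504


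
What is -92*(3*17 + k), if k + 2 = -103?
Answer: 4968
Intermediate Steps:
k = -105 (k = -2 - 103 = -105)
-92*(3*17 + k) = -92*(3*17 - 105) = -92*(51 - 105) = -92*(-54) = 4968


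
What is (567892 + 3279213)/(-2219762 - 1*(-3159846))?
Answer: 3847105/940084 ≈ 4.0923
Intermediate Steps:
(567892 + 3279213)/(-2219762 - 1*(-3159846)) = 3847105/(-2219762 + 3159846) = 3847105/940084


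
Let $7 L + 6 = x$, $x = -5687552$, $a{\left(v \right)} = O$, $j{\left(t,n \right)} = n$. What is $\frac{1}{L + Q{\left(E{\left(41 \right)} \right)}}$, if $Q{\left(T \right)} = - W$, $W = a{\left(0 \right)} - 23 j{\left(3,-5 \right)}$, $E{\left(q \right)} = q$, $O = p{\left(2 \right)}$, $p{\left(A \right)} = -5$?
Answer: $- \frac{7}{5688328} \approx -1.2306 \cdot 10^{-6}$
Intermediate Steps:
$O = -5$
$a{\left(v \right)} = -5$
$W = 110$ ($W = -5 - -115 = -5 + 115 = 110$)
$Q{\left(T \right)} = -110$ ($Q{\left(T \right)} = \left(-1\right) 110 = -110$)
$L = - \frac{5687558}{7}$ ($L = - \frac{6}{7} + \frac{1}{7} \left(-5687552\right) = - \frac{6}{7} - \frac{5687552}{7} = - \frac{5687558}{7} \approx -8.1251 \cdot 10^{5}$)
$\frac{1}{L + Q{\left(E{\left(41 \right)} \right)}} = \frac{1}{- \frac{5687558}{7} - 110} = \frac{1}{- \frac{5688328}{7}} = - \frac{7}{5688328}$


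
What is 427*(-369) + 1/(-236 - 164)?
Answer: -63025201/400 ≈ -1.5756e+5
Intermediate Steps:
427*(-369) + 1/(-236 - 164) = -157563 + 1/(-400) = -157563 - 1/400 = -63025201/400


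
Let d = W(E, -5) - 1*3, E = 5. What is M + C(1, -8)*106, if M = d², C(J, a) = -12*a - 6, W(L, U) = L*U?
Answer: 10324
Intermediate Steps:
C(J, a) = -6 - 12*a
d = -28 (d = 5*(-5) - 1*3 = -25 - 3 = -28)
M = 784 (M = (-28)² = 784)
M + C(1, -8)*106 = 784 + (-6 - 12*(-8))*106 = 784 + (-6 + 96)*106 = 784 + 90*106 = 784 + 9540 = 10324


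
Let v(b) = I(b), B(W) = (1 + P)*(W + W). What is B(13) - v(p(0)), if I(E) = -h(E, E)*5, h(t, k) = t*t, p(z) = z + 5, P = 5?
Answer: 281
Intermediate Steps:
p(z) = 5 + z
B(W) = 12*W (B(W) = (1 + 5)*(W + W) = 6*(2*W) = 12*W)
h(t, k) = t²
I(E) = -5*E² (I(E) = -E²*5 = -5*E²)
v(b) = -5*b²
B(13) - v(p(0)) = 12*13 - (-5)*(5 + 0)² = 156 - (-5)*5² = 156 - (-5)*25 = 156 - 1*(-125) = 156 + 125 = 281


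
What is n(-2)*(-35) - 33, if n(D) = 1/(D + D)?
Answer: -97/4 ≈ -24.250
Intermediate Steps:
n(D) = 1/(2*D)
n(-2)*(-35) - 33 = ((½)/(-2))*(-35) - 33 = ((½)*(-½))*(-35) - 33 = -¼*(-35) - 33 = 35/4 - 33 = -97/4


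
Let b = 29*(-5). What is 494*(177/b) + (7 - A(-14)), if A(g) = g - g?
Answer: -86423/145 ≈ -596.02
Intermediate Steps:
A(g) = 0
b = -145
494*(177/b) + (7 - A(-14)) = 494*(177/(-145)) + (7 - 1*0) = 494*(177*(-1/145)) + (7 + 0) = 494*(-177/145) + 7 = -87438/145 + 7 = -86423/145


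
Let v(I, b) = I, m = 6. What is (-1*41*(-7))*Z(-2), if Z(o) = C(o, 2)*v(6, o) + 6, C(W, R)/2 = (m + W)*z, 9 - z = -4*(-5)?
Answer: -149814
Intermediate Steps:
z = -11 (z = 9 - (-4)*(-5) = 9 - 1*20 = 9 - 20 = -11)
C(W, R) = -132 - 22*W (C(W, R) = 2*((6 + W)*(-11)) = 2*(-66 - 11*W) = -132 - 22*W)
Z(o) = -786 - 132*o (Z(o) = (-132 - 22*o)*6 + 6 = (-792 - 132*o) + 6 = -786 - 132*o)
(-1*41*(-7))*Z(-2) = (-1*41*(-7))*(-786 - 132*(-2)) = (-41*(-7))*(-786 + 264) = 287*(-522) = -149814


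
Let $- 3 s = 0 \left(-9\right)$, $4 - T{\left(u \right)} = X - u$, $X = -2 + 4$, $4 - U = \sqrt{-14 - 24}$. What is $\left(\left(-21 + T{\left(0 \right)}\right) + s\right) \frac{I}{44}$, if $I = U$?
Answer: $- \frac{19}{11} + \frac{19 i \sqrt{38}}{44} \approx -1.7273 + 2.6619 i$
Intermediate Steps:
$U = 4 - i \sqrt{38}$ ($U = 4 - \sqrt{-14 - 24} = 4 - \sqrt{-38} = 4 - i \sqrt{38} \approx 4.0 - 6.1644 i$)
$I = 4 - i \sqrt{38} \approx 4.0 - 6.1644 i$
$X = 2$
$T{\left(u \right)} = 2 + u$ ($T{\left(u \right)} = 4 - \left(2 - u\right) = 4 + \left(-2 + u\right) = 2 + u$)
$s = 0$ ($s = - \frac{0 \left(-9\right)}{3} = \left(- \frac{1}{3}\right) 0 = 0$)
$\left(\left(-21 + T{\left(0 \right)}\right) + s\right) \frac{I}{44} = \left(\left(-21 + \left(2 + 0\right)\right) + 0\right) \frac{4 - i \sqrt{38}}{44} = \left(\left(-21 + 2\right) + 0\right) \left(4 - i \sqrt{38}\right) \frac{1}{44} = \left(-19 + 0\right) \left(\frac{1}{11} - \frac{i \sqrt{38}}{44}\right) = - 19 \left(\frac{1}{11} - \frac{i \sqrt{38}}{44}\right) = - \frac{19}{11} + \frac{19 i \sqrt{38}}{44}$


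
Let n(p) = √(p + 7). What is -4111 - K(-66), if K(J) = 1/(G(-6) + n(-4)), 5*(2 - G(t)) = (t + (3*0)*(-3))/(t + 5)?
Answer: -242529/59 - 25*√3/59 ≈ -4111.4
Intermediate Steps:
n(p) = √(7 + p)
G(t) = 2 - t/(5*(5 + t)) (G(t) = 2 - (t + (3*0)*(-3))/(5*(t + 5)) = 2 - (t + 0*(-3))/(5*(5 + t)) = 2 - (t + 0)/(5*(5 + t)) = 2 - t/(5*(5 + t)))
K(J) = 1/(⅘ + √3) (K(J) = 1/((50 + 9*(-6))/(5*(5 - 6)) + √(7 - 4)) = 1/((⅕)*(50 - 54)/(-1) + √3) = 1/((⅕)*(-1)*(-4) + √3) = 1/(⅘ + √3))
-4111 - K(-66) = -4111 - (-20/59 + 25*√3/59) = -4111 + (20/59 - 25*√3/59) = -242529/59 - 25*√3/59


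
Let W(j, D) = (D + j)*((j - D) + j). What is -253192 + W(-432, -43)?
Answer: 136783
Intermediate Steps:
W(j, D) = (D + j)*(-D + 2*j)
-253192 + W(-432, -43) = -253192 + (-1*(-43)² + 2*(-432)² - 43*(-432)) = -253192 + (-1*1849 + 2*186624 + 18576) = -253192 + (-1849 + 373248 + 18576) = -253192 + 389975 = 136783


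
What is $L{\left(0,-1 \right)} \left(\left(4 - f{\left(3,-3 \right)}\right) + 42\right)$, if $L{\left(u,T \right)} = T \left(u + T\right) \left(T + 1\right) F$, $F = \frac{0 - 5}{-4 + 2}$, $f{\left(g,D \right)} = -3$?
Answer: $0$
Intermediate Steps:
$F = \frac{5}{2}$ ($F = - \frac{5}{-2} = \left(-5\right) \left(- \frac{1}{2}\right) = \frac{5}{2} \approx 2.5$)
$L{\left(u,T \right)} = \frac{5 T \left(1 + T\right) \left(T + u\right)}{2}$ ($L{\left(u,T \right)} = T \left(u + T\right) \left(T + 1\right) \frac{5}{2} = T \left(T + u\right) \left(1 + T\right) \frac{5}{2} = T \left(1 + T\right) \left(T + u\right) \frac{5}{2} = \frac{5 T \left(1 + T\right) \left(T + u\right)}{2}$)
$L{\left(0,-1 \right)} \left(\left(4 - f{\left(3,-3 \right)}\right) + 42\right) = \frac{5}{2} \left(-1\right) \left(-1 + 0 + \left(-1\right)^{2} - 0\right) \left(\left(4 - -3\right) + 42\right) = \frac{5}{2} \left(-1\right) \left(-1 + 0 + 1 + 0\right) \left(\left(4 + 3\right) + 42\right) = \frac{5}{2} \left(-1\right) 0 \left(7 + 42\right) = 0 \cdot 49 = 0$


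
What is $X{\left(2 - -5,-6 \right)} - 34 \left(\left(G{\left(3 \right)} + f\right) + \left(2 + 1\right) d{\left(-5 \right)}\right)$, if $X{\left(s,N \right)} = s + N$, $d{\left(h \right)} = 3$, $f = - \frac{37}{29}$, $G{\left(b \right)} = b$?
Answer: $- \frac{10545}{29} \approx -363.62$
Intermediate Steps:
$f = - \frac{37}{29}$ ($f = \left(-37\right) \frac{1}{29} = - \frac{37}{29} \approx -1.2759$)
$X{\left(s,N \right)} = N + s$
$X{\left(2 - -5,-6 \right)} - 34 \left(\left(G{\left(3 \right)} + f\right) + \left(2 + 1\right) d{\left(-5 \right)}\right) = \left(-6 + \left(2 - -5\right)\right) - 34 \left(\left(3 - \frac{37}{29}\right) + \left(2 + 1\right) 3\right) = \left(-6 + \left(2 + 5\right)\right) - 34 \left(\frac{50}{29} + 3 \cdot 3\right) = \left(-6 + 7\right) - 34 \left(\frac{50}{29} + 9\right) = 1 - \frac{10574}{29} = - \frac{10545}{29}$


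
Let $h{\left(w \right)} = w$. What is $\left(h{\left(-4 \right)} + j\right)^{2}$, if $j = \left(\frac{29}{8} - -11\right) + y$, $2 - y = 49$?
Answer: $\frac{84681}{64} \approx 1323.1$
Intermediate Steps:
$y = -47$ ($y = 2 - 49 = -47$)
$j = - \frac{259}{8}$ ($j = \left(\frac{29}{8} - -11\right) - 47 = \left(29 \cdot \frac{1}{8} + 11\right) - 47 = \left(\frac{29}{8} + 11\right) - 47 = \frac{117}{8} - 47 = - \frac{259}{8} \approx -32.375$)
$\left(h{\left(-4 \right)} + j\right)^{2} = \left(-4 - \frac{259}{8}\right)^{2} = \left(- \frac{291}{8}\right)^{2} = \frac{84681}{64}$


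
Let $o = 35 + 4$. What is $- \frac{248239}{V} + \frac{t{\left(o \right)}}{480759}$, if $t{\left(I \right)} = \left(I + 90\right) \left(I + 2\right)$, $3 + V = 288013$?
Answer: $- \frac{39273282837}{46154466530} \approx -0.85091$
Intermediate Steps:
$V = 288010$ ($V = -3 + 288013 = 288010$)
$o = 39$
$t{\left(I \right)} = \left(2 + I\right) \left(90 + I\right)$ ($t{\left(I \right)} = \left(90 + I\right) \left(2 + I\right) = \left(2 + I\right) \left(90 + I\right)$)
$- \frac{248239}{V} + \frac{t{\left(o \right)}}{480759} = - \frac{248239}{288010} + \frac{180 + 39^{2} + 92 \cdot 39}{480759} = \left(-248239\right) \frac{1}{288010} + \left(180 + 1521 + 3588\right) \frac{1}{480759} = - \frac{248239}{288010} + 5289 \cdot \frac{1}{480759} = - \frac{248239}{288010} + \frac{1763}{160253} = - \frac{39273282837}{46154466530}$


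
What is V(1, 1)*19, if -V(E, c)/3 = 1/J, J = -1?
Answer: 57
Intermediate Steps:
V(E, c) = 3 (V(E, c) = -3/(-1) = -3*(-1) = 3)
V(1, 1)*19 = 3*19 = 57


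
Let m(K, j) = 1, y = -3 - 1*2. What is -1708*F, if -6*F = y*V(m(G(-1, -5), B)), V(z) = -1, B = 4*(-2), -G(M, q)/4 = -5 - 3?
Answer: 4270/3 ≈ 1423.3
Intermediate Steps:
G(M, q) = 32 (G(M, q) = -4*(-5 - 3) = -4*(-8) = 32)
y = -5 (y = -3 - 2 = -5)
B = -8
F = -5/6 (F = -(-5)*(-1)/6 = -1/6*5 = -5/6 ≈ -0.83333)
-1708*F = -1708*(-5/6) = 4270/3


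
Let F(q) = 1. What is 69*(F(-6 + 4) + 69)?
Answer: 4830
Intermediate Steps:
69*(F(-6 + 4) + 69) = 69*(1 + 69) = 69*70 = 4830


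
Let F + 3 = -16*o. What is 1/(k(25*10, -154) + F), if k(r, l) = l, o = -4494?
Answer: 1/71747 ≈ 1.3938e-5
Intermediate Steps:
F = 71901 (F = -3 - 16*(-4494) = -3 + 71904 = 71901)
1/(k(25*10, -154) + F) = 1/(-154 + 71901) = 1/71747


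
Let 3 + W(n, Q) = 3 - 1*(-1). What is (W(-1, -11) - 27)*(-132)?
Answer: 3432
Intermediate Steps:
W(n, Q) = 1 (W(n, Q) = -3 + (3 - 1*(-1)) = -3 + (3 + 1) = -3 + 4 = 1)
(W(-1, -11) - 27)*(-132) = (1 - 27)*(-132) = -26*(-132) = 3432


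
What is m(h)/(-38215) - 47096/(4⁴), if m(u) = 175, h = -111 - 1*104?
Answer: -44995461/244576 ≈ -183.97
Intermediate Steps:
h = -215 (h = -111 - 104 = -215)
m(h)/(-38215) - 47096/(4⁴) = 175/(-38215) - 47096/(4⁴) = 175*(-1/38215) - 47096/256 = -35/7643 - 47096*1/256 = -35/7643 - 5887/32 = -44995461/244576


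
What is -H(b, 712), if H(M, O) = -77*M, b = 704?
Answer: 54208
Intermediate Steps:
-H(b, 712) = -(-77)*704 = -1*(-54208) = 54208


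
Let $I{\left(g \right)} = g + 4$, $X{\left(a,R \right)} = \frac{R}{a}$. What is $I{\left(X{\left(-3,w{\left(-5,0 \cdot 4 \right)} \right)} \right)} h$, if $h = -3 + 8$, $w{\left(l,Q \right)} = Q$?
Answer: $20$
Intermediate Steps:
$h = 5$
$I{\left(g \right)} = 4 + g$
$I{\left(X{\left(-3,w{\left(-5,0 \cdot 4 \right)} \right)} \right)} h = \left(4 + \frac{0 \cdot 4}{-3}\right) 5 = \left(4 + 0 \left(- \frac{1}{3}\right)\right) 5 = \left(4 + 0\right) 5 = 4 \cdot 5 = 20$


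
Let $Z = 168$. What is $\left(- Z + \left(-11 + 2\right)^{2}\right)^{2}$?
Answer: $7569$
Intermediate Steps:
$\left(- Z + \left(-11 + 2\right)^{2}\right)^{2} = \left(\left(-1\right) 168 + \left(-11 + 2\right)^{2}\right)^{2} = \left(-168 + \left(-9\right)^{2}\right)^{2} = \left(-168 + 81\right)^{2} = \left(-87\right)^{2} = 7569$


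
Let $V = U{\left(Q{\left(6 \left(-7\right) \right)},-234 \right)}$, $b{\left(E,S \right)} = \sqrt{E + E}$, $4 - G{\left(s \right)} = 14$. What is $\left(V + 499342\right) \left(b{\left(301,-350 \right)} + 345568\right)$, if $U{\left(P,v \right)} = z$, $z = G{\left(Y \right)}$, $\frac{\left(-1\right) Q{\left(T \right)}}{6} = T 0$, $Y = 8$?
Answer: $172553160576 + 499332 \sqrt{602} \approx 1.7257 \cdot 10^{11}$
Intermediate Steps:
$G{\left(s \right)} = -10$ ($G{\left(s \right)} = 4 - 14 = -10$)
$b{\left(E,S \right)} = \sqrt{2} \sqrt{E}$ ($b{\left(E,S \right)} = \sqrt{2 E} = \sqrt{2} \sqrt{E}$)
$Q{\left(T \right)} = 0$ ($Q{\left(T \right)} = - 6 T 0 = \left(-6\right) 0 = 0$)
$z = -10$
$U{\left(P,v \right)} = -10$
$V = -10$
$\left(V + 499342\right) \left(b{\left(301,-350 \right)} + 345568\right) = \left(-10 + 499342\right) \left(\sqrt{2} \sqrt{301} + 345568\right) = 499332 \left(\sqrt{602} + 345568\right) = 499332 \left(345568 + \sqrt{602}\right) = 172553160576 + 499332 \sqrt{602}$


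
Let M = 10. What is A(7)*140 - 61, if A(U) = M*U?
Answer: 9739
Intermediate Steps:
A(U) = 10*U
A(7)*140 - 61 = (10*7)*140 - 61 = 70*140 - 61 = 9800 - 61 = 9739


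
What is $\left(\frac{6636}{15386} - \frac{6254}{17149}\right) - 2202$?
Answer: $- \frac{41499290222}{18846751} \approx -2201.9$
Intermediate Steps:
$\left(\frac{6636}{15386} - \frac{6254}{17149}\right) - 2202 = \left(6636 \cdot \frac{1}{15386} - \frac{6254}{17149}\right) - 2202 = \left(\frac{474}{1099} - \frac{6254}{17149}\right) - 2202 = \frac{1255480}{18846751} - 2202 = - \frac{41499290222}{18846751}$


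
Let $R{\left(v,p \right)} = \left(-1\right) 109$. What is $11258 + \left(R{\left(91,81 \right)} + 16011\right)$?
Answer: $27160$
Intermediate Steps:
$R{\left(v,p \right)} = -109$
$11258 + \left(R{\left(91,81 \right)} + 16011\right) = 11258 + \left(-109 + 16011\right) = 11258 + 15902 = 27160$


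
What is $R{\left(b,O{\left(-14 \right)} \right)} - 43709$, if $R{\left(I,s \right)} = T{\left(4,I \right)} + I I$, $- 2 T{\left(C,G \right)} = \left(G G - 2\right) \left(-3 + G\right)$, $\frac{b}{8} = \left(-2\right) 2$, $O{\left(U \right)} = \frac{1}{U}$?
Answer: $-24800$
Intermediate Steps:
$b = -32$ ($b = 8 \left(\left(-2\right) 2\right) = 8 \left(-4\right) = -32$)
$T{\left(C,G \right)} = - \frac{\left(-3 + G\right) \left(-2 + G^{2}\right)}{2}$ ($T{\left(C,G \right)} = - \frac{\left(G G - 2\right) \left(-3 + G\right)}{2} = - \frac{\left(G^{2} - 2\right) \left(-3 + G\right)}{2} = - \frac{\left(-2 + G^{2}\right) \left(-3 + G\right)}{2} = - \frac{\left(-3 + G\right) \left(-2 + G^{2}\right)}{2}$)
$R{\left(I,s \right)} = -3 + I - \frac{I^{3}}{2} + \frac{5 I^{2}}{2}$ ($R{\left(I,s \right)} = \left(-3 + I - \frac{I^{3}}{2} + \frac{3 I^{2}}{2}\right) + I I = \left(-3 + I - \frac{I^{3}}{2} + \frac{3 I^{2}}{2}\right) + I^{2} = -3 + I - \frac{I^{3}}{2} + \frac{5 I^{2}}{2}$)
$R{\left(b,O{\left(-14 \right)} \right)} - 43709 = \left(-3 - 32 - \frac{\left(-32\right)^{3}}{2} + \frac{5 \left(-32\right)^{2}}{2}\right) - 43709 = \left(-3 - 32 - -16384 + \frac{5}{2} \cdot 1024\right) - 43709 = \left(-3 - 32 + 16384 + 2560\right) - 43709 = 18909 - 43709 = -24800$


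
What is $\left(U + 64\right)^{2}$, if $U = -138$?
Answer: $5476$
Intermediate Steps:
$\left(U + 64\right)^{2} = \left(-138 + 64\right)^{2} = \left(-74\right)^{2} = 5476$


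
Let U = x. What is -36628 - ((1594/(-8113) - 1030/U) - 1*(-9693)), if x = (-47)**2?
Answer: -830135343521/17921617 ≈ -46320.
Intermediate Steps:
x = 2209
U = 2209
-36628 - ((1594/(-8113) - 1030/U) - 1*(-9693)) = -36628 - ((1594/(-8113) - 1030/2209) - 1*(-9693)) = -36628 - ((1594*(-1/8113) - 1030*1/2209) + 9693) = -36628 - ((-1594/8113 - 1030/2209) + 9693) = -36628 - (-11877536/17921617 + 9693) = -36628 - 1*173702356045/17921617 = -36628 - 173702356045/17921617 = -830135343521/17921617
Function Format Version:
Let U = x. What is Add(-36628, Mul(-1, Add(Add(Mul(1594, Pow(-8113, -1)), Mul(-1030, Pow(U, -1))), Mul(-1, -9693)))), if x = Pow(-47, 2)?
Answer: Rational(-830135343521, 17921617) ≈ -46320.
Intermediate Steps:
x = 2209
U = 2209
Add(-36628, Mul(-1, Add(Add(Mul(1594, Pow(-8113, -1)), Mul(-1030, Pow(U, -1))), Mul(-1, -9693)))) = Add(-36628, Mul(-1, Add(Add(Mul(1594, Pow(-8113, -1)), Mul(-1030, Pow(2209, -1))), Mul(-1, -9693)))) = Add(-36628, Mul(-1, Add(Add(Mul(1594, Rational(-1, 8113)), Mul(-1030, Rational(1, 2209))), 9693))) = Add(-36628, Mul(-1, Add(Add(Rational(-1594, 8113), Rational(-1030, 2209)), 9693))) = Add(-36628, Mul(-1, Add(Rational(-11877536, 17921617), 9693))) = Add(-36628, Mul(-1, Rational(173702356045, 17921617))) = Add(-36628, Rational(-173702356045, 17921617)) = Rational(-830135343521, 17921617)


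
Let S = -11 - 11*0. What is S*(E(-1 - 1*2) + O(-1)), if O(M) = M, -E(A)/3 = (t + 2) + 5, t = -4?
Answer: 110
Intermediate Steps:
E(A) = -9 (E(A) = -3*((-4 + 2) + 5) = -3*(-2 + 5) = -3*3 = -9)
S = -11 (S = -11 + 0 = -11)
S*(E(-1 - 1*2) + O(-1)) = -11*(-9 - 1) = -11*(-10) = 110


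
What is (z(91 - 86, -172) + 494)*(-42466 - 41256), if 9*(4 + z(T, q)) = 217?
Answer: -387381694/9 ≈ -4.3042e+7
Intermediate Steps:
z(T, q) = 181/9 (z(T, q) = -4 + (1/9)*217 = -4 + 217/9 = 181/9)
(z(91 - 86, -172) + 494)*(-42466 - 41256) = (181/9 + 494)*(-42466 - 41256) = (4627/9)*(-83722) = -387381694/9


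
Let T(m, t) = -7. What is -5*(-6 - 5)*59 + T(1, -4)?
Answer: 3238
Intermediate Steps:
-5*(-6 - 5)*59 + T(1, -4) = -5*(-6 - 5)*59 - 7 = -5*(-11)*59 - 7 = 55*59 - 7 = 3245 - 7 = 3238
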